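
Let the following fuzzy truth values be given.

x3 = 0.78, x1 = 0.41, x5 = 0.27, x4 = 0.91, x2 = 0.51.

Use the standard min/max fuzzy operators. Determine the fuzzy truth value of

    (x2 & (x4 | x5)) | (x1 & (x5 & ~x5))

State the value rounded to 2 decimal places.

x4 | x5 = max(a, b) on (0.91, 0.27) = 0.91
x2 & (x4 | x5) = min(a, b) on (0.51, 0.91) = 0.51
~x5 = 1 − 0.27 = 0.73
x5 & ~x5 = min(a, b) on (0.27, 0.73) = 0.27
x1 & (x5 & ~x5) = min(a, b) on (0.41, 0.27) = 0.27
(x2 & (x4 | x5)) | (x1 & (x5 & ~x5)) = max(a, b) on (0.51, 0.27) = 0.51

0.51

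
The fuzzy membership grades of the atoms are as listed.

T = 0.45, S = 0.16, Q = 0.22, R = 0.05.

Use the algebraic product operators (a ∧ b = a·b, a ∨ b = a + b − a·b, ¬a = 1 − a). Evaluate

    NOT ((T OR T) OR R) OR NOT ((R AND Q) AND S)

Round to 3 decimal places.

0.999

T OR T = a + b − a·b on (0.4500, 0.4500) = 0.6975
(T OR T) OR R = a + b − a·b on (0.6975, 0.0500) = 0.7126
NOT ((T OR T) OR R) = 1 − 0.7126 = 0.2874
R AND Q = a·b on (0.0500, 0.2200) = 0.0110
(R AND Q) AND S = a·b on (0.0110, 0.1600) = 0.0018
NOT ((R AND Q) AND S) = 1 − 0.0018 = 0.9982
NOT ((T OR T) OR R) OR NOT ((R AND Q) AND S) = a + b − a·b on (0.2874, 0.9982) = 0.9987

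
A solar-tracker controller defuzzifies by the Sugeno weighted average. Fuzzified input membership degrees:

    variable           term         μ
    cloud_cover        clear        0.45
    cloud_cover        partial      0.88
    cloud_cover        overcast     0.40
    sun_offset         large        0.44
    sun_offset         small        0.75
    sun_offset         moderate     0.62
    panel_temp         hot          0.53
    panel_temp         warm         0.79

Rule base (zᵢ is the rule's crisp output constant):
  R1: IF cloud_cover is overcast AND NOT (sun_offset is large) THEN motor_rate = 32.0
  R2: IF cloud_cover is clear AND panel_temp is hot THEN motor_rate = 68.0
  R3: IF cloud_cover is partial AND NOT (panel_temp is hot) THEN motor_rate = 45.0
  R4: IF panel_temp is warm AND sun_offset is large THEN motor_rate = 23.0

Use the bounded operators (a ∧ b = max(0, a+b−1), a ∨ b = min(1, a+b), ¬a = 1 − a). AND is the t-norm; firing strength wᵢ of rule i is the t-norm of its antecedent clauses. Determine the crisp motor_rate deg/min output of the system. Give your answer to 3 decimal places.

36.276

R1 (z=32.0): overcast=0.40, ¬large=1−0.44=0.56; AND[max(0, a+b−1)] → w = 0.00
R2 (z=68.0): clear=0.45, hot=0.53; AND[max(0, a+b−1)] → w = 0.00
R3 (z=45.0): partial=0.88, ¬hot=1−0.53=0.47; AND[max(0, a+b−1)] → w = 0.35
R4 (z=23.0): warm=0.79, large=0.44; AND[max(0, a+b−1)] → w = 0.23
Weighted average = (0.00·32.0 + 0.00·68.0 + 0.35·45.0 + 0.23·23.0) / (0.00 + 0.00 + 0.35 + 0.23)
  = 21.0400 / 0.5800 = 36.276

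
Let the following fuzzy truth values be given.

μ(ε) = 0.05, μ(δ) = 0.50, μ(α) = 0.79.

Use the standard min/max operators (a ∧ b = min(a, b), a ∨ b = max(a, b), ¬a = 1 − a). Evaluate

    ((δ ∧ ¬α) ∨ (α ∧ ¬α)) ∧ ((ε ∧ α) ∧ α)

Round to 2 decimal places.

0.05

¬α = 1 − 0.79 = 0.21
δ ∧ ¬α = min(a, b) on (0.50, 0.21) = 0.21
¬α = 1 − 0.79 = 0.21
α ∧ ¬α = min(a, b) on (0.79, 0.21) = 0.21
(δ ∧ ¬α) ∨ (α ∧ ¬α) = max(a, b) on (0.21, 0.21) = 0.21
ε ∧ α = min(a, b) on (0.05, 0.79) = 0.05
(ε ∧ α) ∧ α = min(a, b) on (0.05, 0.79) = 0.05
((δ ∧ ¬α) ∨ (α ∧ ¬α)) ∧ ((ε ∧ α) ∧ α) = min(a, b) on (0.21, 0.05) = 0.05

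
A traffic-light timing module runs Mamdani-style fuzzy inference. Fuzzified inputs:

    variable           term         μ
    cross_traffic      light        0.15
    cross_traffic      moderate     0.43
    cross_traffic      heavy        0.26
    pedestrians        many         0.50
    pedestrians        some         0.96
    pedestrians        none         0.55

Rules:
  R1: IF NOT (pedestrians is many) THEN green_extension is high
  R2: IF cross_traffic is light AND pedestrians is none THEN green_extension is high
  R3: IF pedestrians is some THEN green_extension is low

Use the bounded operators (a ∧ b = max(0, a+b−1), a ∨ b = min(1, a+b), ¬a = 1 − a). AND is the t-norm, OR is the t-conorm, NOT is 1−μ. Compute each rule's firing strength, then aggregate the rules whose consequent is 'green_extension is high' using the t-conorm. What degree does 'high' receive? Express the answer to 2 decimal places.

0.50

R1: ¬many=1−0.50=0.50 → w = 0.50
R2: light=0.15, none=0.55; AND[max(0, a+b−1)] → w = 0.00
R3: some=0.96 → w = 0.96
Rules with consequent 'high': {R1, R2} → strengths 0.50, 0.00
Aggregate via t-conorm [min(1, a+b)]: 0.50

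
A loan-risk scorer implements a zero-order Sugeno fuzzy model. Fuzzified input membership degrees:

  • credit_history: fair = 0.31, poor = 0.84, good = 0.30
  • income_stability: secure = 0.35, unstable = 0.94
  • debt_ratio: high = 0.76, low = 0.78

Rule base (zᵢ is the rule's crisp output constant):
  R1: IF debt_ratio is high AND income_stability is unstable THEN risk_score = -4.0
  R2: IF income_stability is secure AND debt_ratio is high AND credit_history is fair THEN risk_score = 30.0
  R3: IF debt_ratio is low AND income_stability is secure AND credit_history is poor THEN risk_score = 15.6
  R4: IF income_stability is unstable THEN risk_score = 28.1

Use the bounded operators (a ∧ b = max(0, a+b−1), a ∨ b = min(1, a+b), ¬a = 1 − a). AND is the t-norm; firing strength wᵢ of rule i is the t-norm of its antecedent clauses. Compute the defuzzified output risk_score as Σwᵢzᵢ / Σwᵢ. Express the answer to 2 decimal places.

R1 (z=-4.0): high=0.76, unstable=0.94; AND[max(0, a+b−1)] → w = 0.70
R2 (z=30.0): secure=0.35, high=0.76, fair=0.31; AND[max(0, a+b−1)] → w = 0.00
R3 (z=15.6): low=0.78, secure=0.35, poor=0.84; AND[max(0, a+b−1)] → w = 0.00
R4 (z=28.1): unstable=0.94 → w = 0.94
Weighted average = (0.70·-4.0 + 0.00·30.0 + 0.00·15.6 + 0.94·28.1) / (0.70 + 0.00 + 0.00 + 0.94)
  = 23.6140 / 1.6400 = 14.40

14.40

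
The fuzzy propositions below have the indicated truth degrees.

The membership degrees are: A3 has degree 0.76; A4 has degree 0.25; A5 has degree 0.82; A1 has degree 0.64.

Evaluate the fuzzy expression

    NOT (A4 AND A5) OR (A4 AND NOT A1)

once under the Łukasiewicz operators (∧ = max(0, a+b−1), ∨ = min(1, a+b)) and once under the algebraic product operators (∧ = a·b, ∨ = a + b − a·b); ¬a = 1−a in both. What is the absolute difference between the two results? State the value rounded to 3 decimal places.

Under Łukasiewicz:
  A4 AND A5 = max(0, a+b−1) on (0.25, 0.82) = 0.07
  NOT (A4 AND A5) = 1 − 0.07 = 0.93
  NOT A1 = 1 − 0.64 = 0.36
  A4 AND NOT A1 = max(0, a+b−1) on (0.25, 0.36) = 0.00
  NOT (A4 AND A5) OR (A4 AND NOT A1) = min(1, a+b) on (0.93, 0.00) = 0.93
  → value = 0.9300
Under algebraic product:
  A4 AND A5 = a·b on (0.2500, 0.8200) = 0.2050
  NOT (A4 AND A5) = 1 − 0.2050 = 0.7950
  NOT A1 = 1 − 0.6400 = 0.3600
  A4 AND NOT A1 = a·b on (0.2500, 0.3600) = 0.0900
  NOT (A4 AND A5) OR (A4 AND NOT A1) = a + b − a·b on (0.7950, 0.0900) = 0.8135
  → value = 0.8135
|0.9300 − 0.8135| = 0.117

0.117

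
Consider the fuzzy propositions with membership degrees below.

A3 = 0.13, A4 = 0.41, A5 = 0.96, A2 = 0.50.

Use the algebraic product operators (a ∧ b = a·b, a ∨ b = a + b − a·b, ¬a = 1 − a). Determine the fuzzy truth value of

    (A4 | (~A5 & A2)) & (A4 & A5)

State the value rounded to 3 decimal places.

0.166

~A5 = 1 − 0.9600 = 0.0400
~A5 & A2 = a·b on (0.0400, 0.5000) = 0.0200
A4 | (~A5 & A2) = a + b − a·b on (0.4100, 0.0200) = 0.4218
A4 & A5 = a·b on (0.4100, 0.9600) = 0.3936
(A4 | (~A5 & A2)) & (A4 & A5) = a·b on (0.4218, 0.3936) = 0.1660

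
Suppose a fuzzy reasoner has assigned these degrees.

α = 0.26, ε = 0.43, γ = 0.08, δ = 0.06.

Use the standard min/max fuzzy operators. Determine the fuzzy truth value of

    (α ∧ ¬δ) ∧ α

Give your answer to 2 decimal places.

0.26

¬δ = 1 − 0.06 = 0.94
α ∧ ¬δ = min(a, b) on (0.26, 0.94) = 0.26
(α ∧ ¬δ) ∧ α = min(a, b) on (0.26, 0.26) = 0.26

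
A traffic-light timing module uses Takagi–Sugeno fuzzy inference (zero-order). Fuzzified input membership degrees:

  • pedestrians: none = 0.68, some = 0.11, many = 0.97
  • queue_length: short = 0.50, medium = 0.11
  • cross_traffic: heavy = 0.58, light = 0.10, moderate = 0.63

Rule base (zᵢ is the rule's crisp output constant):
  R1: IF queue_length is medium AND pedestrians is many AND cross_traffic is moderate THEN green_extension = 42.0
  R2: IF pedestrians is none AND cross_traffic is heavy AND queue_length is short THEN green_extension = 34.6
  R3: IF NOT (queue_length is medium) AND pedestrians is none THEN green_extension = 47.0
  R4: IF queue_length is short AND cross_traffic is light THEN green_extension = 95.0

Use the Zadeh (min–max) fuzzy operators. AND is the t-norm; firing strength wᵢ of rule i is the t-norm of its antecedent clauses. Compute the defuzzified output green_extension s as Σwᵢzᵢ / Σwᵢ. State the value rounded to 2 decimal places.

45.60

R1 (z=42.0): medium=0.11, many=0.97, moderate=0.63; AND[min(a, b)] → w = 0.11
R2 (z=34.6): none=0.68, heavy=0.58, short=0.50; AND[min(a, b)] → w = 0.50
R3 (z=47.0): ¬medium=1−0.11=0.89, none=0.68; AND[min(a, b)] → w = 0.68
R4 (z=95.0): short=0.50, light=0.10; AND[min(a, b)] → w = 0.10
Weighted average = (0.11·42.0 + 0.50·34.6 + 0.68·47.0 + 0.10·95.0) / (0.11 + 0.50 + 0.68 + 0.10)
  = 63.3800 / 1.3900 = 45.60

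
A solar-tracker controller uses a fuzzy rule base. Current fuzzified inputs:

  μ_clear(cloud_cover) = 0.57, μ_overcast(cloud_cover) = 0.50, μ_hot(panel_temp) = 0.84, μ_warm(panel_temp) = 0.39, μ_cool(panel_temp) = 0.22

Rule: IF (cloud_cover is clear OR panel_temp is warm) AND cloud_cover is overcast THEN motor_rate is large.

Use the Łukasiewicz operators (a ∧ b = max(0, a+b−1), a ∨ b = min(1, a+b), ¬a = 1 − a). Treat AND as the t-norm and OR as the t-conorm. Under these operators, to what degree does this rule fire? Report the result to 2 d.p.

0.46

firing strength: (clear=0.57 OR warm=0.39) = 0.96; AND[max(0, a+b−1)] with overcast=0.50 → w = 0.46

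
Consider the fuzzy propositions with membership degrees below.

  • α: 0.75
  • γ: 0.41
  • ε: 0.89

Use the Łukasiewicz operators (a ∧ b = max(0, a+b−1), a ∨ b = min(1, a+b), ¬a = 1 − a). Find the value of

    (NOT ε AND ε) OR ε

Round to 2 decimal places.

NOT ε = 1 − 0.89 = 0.11
NOT ε AND ε = max(0, a+b−1) on (0.11, 0.89) = 0.00
(NOT ε AND ε) OR ε = min(1, a+b) on (0.00, 0.89) = 0.89

0.89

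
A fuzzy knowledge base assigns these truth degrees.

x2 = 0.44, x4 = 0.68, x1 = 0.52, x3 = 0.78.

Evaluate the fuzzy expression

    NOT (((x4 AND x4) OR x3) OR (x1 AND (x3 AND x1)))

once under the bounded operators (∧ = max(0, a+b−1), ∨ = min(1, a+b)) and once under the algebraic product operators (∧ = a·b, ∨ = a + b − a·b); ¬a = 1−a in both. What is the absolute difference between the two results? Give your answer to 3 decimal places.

0.093

Under bounded:
  x4 AND x4 = max(0, a+b−1) on (0.68, 0.68) = 0.36
  (x4 AND x4) OR x3 = min(1, a+b) on (0.36, 0.78) = 1.00
  x3 AND x1 = max(0, a+b−1) on (0.78, 0.52) = 0.30
  x1 AND (x3 AND x1) = max(0, a+b−1) on (0.52, 0.30) = 0.00
  ((x4 AND x4) OR x3) OR (x1 AND (x3 AND x1)) = min(1, a+b) on (1.00, 0.00) = 1.00
  NOT (((x4 AND x4) OR x3) OR (x1 AND (x3 AND x1))) = 1 − 1.00 = 0.00
  → value = 0.0000
Under algebraic product:
  x4 AND x4 = a·b on (0.6800, 0.6800) = 0.4624
  (x4 AND x4) OR x3 = a + b − a·b on (0.4624, 0.7800) = 0.8817
  x3 AND x1 = a·b on (0.7800, 0.5200) = 0.4056
  x1 AND (x3 AND x1) = a·b on (0.5200, 0.4056) = 0.2109
  ((x4 AND x4) OR x3) OR (x1 AND (x3 AND x1)) = a + b − a·b on (0.8817, 0.2109) = 0.9067
  NOT (((x4 AND x4) OR x3) OR (x1 AND (x3 AND x1))) = 1 − 0.9067 = 0.0933
  → value = 0.0933
|0.0000 − 0.0933| = 0.093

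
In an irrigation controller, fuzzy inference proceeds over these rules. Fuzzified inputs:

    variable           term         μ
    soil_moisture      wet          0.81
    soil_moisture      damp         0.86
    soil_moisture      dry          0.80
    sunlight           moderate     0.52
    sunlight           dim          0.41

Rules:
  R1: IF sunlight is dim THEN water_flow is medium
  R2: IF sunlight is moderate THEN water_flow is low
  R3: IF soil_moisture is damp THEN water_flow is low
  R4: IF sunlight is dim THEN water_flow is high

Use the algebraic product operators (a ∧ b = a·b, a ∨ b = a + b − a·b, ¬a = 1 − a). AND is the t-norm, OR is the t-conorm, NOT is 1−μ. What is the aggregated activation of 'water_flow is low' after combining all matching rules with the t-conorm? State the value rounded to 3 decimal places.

0.933

R1: dim=0.41 → w = 0.4100
R2: moderate=0.52 → w = 0.5200
R3: damp=0.86 → w = 0.8600
R4: dim=0.41 → w = 0.4100
Rules with consequent 'low': {R2, R3} → strengths 0.5200, 0.8600
Aggregate via t-conorm [a + b − a·b]: 0.9328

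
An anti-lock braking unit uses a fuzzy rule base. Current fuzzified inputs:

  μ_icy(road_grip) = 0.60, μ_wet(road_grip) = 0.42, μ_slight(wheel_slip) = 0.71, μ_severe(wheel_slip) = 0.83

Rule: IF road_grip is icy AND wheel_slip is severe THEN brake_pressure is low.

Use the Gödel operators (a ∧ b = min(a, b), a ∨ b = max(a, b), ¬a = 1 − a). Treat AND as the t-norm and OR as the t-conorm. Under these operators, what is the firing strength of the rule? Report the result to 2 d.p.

firing strength: icy=0.60, severe=0.83; AND[min(a, b)] → w = 0.60

0.60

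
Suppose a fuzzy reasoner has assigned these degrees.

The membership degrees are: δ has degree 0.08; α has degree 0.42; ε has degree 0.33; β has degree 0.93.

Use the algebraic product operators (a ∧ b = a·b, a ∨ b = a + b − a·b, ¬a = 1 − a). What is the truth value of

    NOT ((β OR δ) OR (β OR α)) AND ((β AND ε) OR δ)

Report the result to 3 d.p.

β OR δ = a + b − a·b on (0.9300, 0.0800) = 0.9356
β OR α = a + b − a·b on (0.9300, 0.4200) = 0.9594
(β OR δ) OR (β OR α) = a + b − a·b on (0.9356, 0.9594) = 0.9974
NOT ((β OR δ) OR (β OR α)) = 1 − 0.9974 = 0.0026
β AND ε = a·b on (0.9300, 0.3300) = 0.3069
(β AND ε) OR δ = a + b − a·b on (0.3069, 0.0800) = 0.3623
NOT ((β OR δ) OR (β OR α)) AND ((β AND ε) OR δ) = a·b on (0.0026, 0.3623) = 0.0009

0.001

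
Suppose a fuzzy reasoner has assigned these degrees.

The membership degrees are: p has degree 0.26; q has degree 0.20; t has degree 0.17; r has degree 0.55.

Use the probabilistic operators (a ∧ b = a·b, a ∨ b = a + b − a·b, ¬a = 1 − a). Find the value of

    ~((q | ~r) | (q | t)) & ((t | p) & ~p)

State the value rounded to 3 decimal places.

0.083

~r = 1 − 0.5500 = 0.4500
q | ~r = a + b − a·b on (0.2000, 0.4500) = 0.5600
q | t = a + b − a·b on (0.2000, 0.1700) = 0.3360
(q | ~r) | (q | t) = a + b − a·b on (0.5600, 0.3360) = 0.7078
~((q | ~r) | (q | t)) = 1 − 0.7078 = 0.2922
t | p = a + b − a·b on (0.1700, 0.2600) = 0.3858
~p = 1 − 0.2600 = 0.7400
(t | p) & ~p = a·b on (0.3858, 0.7400) = 0.2855
~((q | ~r) | (q | t)) & ((t | p) & ~p) = a·b on (0.2922, 0.2855) = 0.0834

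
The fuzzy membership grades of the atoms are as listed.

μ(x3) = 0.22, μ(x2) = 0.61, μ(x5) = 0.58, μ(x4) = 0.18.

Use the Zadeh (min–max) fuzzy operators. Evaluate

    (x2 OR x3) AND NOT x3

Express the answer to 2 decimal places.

x2 OR x3 = max(a, b) on (0.61, 0.22) = 0.61
NOT x3 = 1 − 0.22 = 0.78
(x2 OR x3) AND NOT x3 = min(a, b) on (0.61, 0.78) = 0.61

0.61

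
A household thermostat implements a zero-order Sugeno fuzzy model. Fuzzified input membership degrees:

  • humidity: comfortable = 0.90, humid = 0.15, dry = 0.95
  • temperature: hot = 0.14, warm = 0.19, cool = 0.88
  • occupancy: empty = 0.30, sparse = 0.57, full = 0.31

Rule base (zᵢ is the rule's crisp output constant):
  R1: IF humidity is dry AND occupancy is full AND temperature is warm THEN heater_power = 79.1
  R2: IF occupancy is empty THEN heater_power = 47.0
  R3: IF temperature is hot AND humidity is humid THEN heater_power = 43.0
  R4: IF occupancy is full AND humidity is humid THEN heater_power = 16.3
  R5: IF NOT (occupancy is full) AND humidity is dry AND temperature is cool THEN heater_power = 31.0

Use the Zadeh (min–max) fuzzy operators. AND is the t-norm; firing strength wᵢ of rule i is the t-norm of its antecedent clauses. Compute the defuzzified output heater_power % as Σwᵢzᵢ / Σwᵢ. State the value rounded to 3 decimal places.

R1 (z=79.1): dry=0.95, full=0.31, warm=0.19; AND[min(a, b)] → w = 0.19
R2 (z=47.0): empty=0.30 → w = 0.30
R3 (z=43.0): hot=0.14, humid=0.15; AND[min(a, b)] → w = 0.14
R4 (z=16.3): full=0.31, humid=0.15; AND[min(a, b)] → w = 0.15
R5 (z=31.0): ¬full=1−0.31=0.69, dry=0.95, cool=0.88; AND[min(a, b)] → w = 0.69
Weighted average = (0.19·79.1 + 0.30·47.0 + 0.14·43.0 + 0.15·16.3 + 0.69·31.0) / (0.19 + 0.30 + 0.14 + 0.15 + 0.69)
  = 58.9840 / 1.4700 = 40.125

40.125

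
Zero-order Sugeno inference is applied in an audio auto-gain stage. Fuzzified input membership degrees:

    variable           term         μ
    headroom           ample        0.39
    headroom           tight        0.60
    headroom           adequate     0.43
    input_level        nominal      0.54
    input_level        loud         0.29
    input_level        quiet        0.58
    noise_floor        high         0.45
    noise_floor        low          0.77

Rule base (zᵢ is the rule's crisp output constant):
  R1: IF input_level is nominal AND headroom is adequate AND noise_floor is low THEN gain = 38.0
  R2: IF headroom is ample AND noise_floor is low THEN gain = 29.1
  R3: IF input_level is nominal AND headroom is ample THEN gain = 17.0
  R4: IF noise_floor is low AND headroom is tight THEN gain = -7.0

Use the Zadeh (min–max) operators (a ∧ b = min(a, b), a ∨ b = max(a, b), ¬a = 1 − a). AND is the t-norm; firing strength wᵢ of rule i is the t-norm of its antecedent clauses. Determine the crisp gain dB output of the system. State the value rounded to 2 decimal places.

R1 (z=38.0): nominal=0.54, adequate=0.43, low=0.77; AND[min(a, b)] → w = 0.43
R2 (z=29.1): ample=0.39, low=0.77; AND[min(a, b)] → w = 0.39
R3 (z=17.0): nominal=0.54, ample=0.39; AND[min(a, b)] → w = 0.39
R4 (z=-7.0): low=0.77, tight=0.60; AND[min(a, b)] → w = 0.60
Weighted average = (0.43·38.0 + 0.39·29.1 + 0.39·17.0 + 0.60·-7.0) / (0.43 + 0.39 + 0.39 + 0.60)
  = 30.1190 / 1.8100 = 16.64

16.64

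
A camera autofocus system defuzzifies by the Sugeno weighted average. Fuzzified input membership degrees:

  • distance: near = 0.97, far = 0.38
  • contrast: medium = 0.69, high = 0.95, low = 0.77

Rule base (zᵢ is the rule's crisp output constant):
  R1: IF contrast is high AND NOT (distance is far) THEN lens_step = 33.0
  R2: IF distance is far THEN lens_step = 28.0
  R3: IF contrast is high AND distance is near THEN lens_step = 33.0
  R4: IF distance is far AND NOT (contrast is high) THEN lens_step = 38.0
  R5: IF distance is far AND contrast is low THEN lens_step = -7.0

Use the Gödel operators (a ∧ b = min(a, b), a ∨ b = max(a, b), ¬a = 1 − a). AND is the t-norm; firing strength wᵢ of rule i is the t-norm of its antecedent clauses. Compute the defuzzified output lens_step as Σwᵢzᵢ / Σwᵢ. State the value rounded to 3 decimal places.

R1 (z=33.0): high=0.95, ¬far=1−0.38=0.62; AND[min(a, b)] → w = 0.62
R2 (z=28.0): far=0.38 → w = 0.38
R3 (z=33.0): high=0.95, near=0.97; AND[min(a, b)] → w = 0.95
R4 (z=38.0): far=0.38, ¬high=1−0.95=0.05; AND[min(a, b)] → w = 0.05
R5 (z=-7.0): far=0.38, low=0.77; AND[min(a, b)] → w = 0.38
Weighted average = (0.62·33.0 + 0.38·28.0 + 0.95·33.0 + 0.05·38.0 + 0.38·-7.0) / (0.62 + 0.38 + 0.95 + 0.05 + 0.38)
  = 61.6900 / 2.3800 = 25.920

25.920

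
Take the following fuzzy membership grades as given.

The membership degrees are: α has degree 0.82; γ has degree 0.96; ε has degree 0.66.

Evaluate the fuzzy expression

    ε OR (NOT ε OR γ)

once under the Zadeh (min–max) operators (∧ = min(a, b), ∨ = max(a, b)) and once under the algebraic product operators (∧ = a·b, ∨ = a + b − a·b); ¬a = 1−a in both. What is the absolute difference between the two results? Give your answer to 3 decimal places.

0.031

Under Zadeh (min–max):
  NOT ε = 1 − 0.66 = 0.34
  NOT ε OR γ = max(a, b) on (0.34, 0.96) = 0.96
  ε OR (NOT ε OR γ) = max(a, b) on (0.66, 0.96) = 0.96
  → value = 0.9600
Under algebraic product:
  NOT ε = 1 − 0.6600 = 0.3400
  NOT ε OR γ = a + b − a·b on (0.3400, 0.9600) = 0.9736
  ε OR (NOT ε OR γ) = a + b − a·b on (0.6600, 0.9736) = 0.9910
  → value = 0.9910
|0.9600 − 0.9910| = 0.031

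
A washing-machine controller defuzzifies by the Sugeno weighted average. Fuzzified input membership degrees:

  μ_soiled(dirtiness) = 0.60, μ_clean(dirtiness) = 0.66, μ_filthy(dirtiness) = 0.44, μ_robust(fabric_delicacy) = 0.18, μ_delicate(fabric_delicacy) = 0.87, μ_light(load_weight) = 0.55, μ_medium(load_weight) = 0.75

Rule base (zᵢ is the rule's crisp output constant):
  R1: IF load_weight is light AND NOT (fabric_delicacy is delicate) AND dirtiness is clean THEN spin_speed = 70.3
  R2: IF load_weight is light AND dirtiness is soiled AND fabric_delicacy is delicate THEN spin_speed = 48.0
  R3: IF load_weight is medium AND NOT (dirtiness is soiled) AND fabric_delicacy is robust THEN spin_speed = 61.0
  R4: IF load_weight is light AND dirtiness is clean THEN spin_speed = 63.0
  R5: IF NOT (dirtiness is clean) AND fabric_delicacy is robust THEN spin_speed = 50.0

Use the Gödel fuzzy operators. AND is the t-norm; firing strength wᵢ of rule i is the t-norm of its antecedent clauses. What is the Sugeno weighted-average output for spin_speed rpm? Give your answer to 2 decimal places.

56.71

R1 (z=70.3): light=0.55, ¬delicate=1−0.87=0.13, clean=0.66; AND[min(a, b)] → w = 0.13
R2 (z=48.0): light=0.55, soiled=0.60, delicate=0.87; AND[min(a, b)] → w = 0.55
R3 (z=61.0): medium=0.75, ¬soiled=1−0.60=0.40, robust=0.18; AND[min(a, b)] → w = 0.18
R4 (z=63.0): light=0.55, clean=0.66; AND[min(a, b)] → w = 0.55
R5 (z=50.0): ¬clean=1−0.66=0.34, robust=0.18; AND[min(a, b)] → w = 0.18
Weighted average = (0.13·70.3 + 0.55·48.0 + 0.18·61.0 + 0.55·63.0 + 0.18·50.0) / (0.13 + 0.55 + 0.18 + 0.55 + 0.18)
  = 90.1690 / 1.5900 = 56.71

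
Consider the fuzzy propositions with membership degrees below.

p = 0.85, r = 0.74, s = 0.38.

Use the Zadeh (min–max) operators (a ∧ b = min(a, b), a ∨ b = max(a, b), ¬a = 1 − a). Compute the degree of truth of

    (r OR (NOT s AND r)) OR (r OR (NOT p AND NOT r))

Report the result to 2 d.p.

0.74

NOT s = 1 − 0.38 = 0.62
NOT s AND r = min(a, b) on (0.62, 0.74) = 0.62
r OR (NOT s AND r) = max(a, b) on (0.74, 0.62) = 0.74
NOT p = 1 − 0.85 = 0.15
NOT r = 1 − 0.74 = 0.26
NOT p AND NOT r = min(a, b) on (0.15, 0.26) = 0.15
r OR (NOT p AND NOT r) = max(a, b) on (0.74, 0.15) = 0.74
(r OR (NOT s AND r)) OR (r OR (NOT p AND NOT r)) = max(a, b) on (0.74, 0.74) = 0.74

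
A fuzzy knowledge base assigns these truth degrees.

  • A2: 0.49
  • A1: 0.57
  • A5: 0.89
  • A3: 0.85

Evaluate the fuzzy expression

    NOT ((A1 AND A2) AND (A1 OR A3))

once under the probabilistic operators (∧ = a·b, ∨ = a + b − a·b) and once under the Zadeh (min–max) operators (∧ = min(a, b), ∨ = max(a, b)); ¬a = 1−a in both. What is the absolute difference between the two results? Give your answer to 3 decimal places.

Under probabilistic:
  A1 AND A2 = a·b on (0.5700, 0.4900) = 0.2793
  A1 OR A3 = a + b − a·b on (0.5700, 0.8500) = 0.9355
  (A1 AND A2) AND (A1 OR A3) = a·b on (0.2793, 0.9355) = 0.2613
  NOT ((A1 AND A2) AND (A1 OR A3)) = 1 − 0.2613 = 0.7387
  → value = 0.7387
Under Zadeh (min–max):
  A1 AND A2 = min(a, b) on (0.57, 0.49) = 0.49
  A1 OR A3 = max(a, b) on (0.57, 0.85) = 0.85
  (A1 AND A2) AND (A1 OR A3) = min(a, b) on (0.49, 0.85) = 0.49
  NOT ((A1 AND A2) AND (A1 OR A3)) = 1 − 0.49 = 0.51
  → value = 0.5100
|0.7387 − 0.5100| = 0.229

0.229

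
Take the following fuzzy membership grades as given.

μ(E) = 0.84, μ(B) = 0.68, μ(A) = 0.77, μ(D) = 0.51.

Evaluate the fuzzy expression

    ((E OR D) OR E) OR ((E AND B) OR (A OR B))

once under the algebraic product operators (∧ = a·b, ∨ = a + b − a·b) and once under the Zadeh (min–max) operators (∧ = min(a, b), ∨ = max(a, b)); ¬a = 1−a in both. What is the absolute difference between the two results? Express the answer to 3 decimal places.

0.160

Under algebraic product:
  E OR D = a + b − a·b on (0.8400, 0.5100) = 0.9216
  (E OR D) OR E = a + b − a·b on (0.9216, 0.8400) = 0.9875
  E AND B = a·b on (0.8400, 0.6800) = 0.5712
  A OR B = a + b − a·b on (0.7700, 0.6800) = 0.9264
  (E AND B) OR (A OR B) = a + b − a·b on (0.5712, 0.9264) = 0.9684
  ((E OR D) OR E) OR ((E AND B) OR (A OR B)) = a + b − a·b on (0.9875, 0.9684) = 0.9996
  → value = 0.9996
Under Zadeh (min–max):
  E OR D = max(a, b) on (0.84, 0.51) = 0.84
  (E OR D) OR E = max(a, b) on (0.84, 0.84) = 0.84
  E AND B = min(a, b) on (0.84, 0.68) = 0.68
  A OR B = max(a, b) on (0.77, 0.68) = 0.77
  (E AND B) OR (A OR B) = max(a, b) on (0.68, 0.77) = 0.77
  ((E OR D) OR E) OR ((E AND B) OR (A OR B)) = max(a, b) on (0.84, 0.77) = 0.84
  → value = 0.8400
|0.9996 − 0.8400| = 0.160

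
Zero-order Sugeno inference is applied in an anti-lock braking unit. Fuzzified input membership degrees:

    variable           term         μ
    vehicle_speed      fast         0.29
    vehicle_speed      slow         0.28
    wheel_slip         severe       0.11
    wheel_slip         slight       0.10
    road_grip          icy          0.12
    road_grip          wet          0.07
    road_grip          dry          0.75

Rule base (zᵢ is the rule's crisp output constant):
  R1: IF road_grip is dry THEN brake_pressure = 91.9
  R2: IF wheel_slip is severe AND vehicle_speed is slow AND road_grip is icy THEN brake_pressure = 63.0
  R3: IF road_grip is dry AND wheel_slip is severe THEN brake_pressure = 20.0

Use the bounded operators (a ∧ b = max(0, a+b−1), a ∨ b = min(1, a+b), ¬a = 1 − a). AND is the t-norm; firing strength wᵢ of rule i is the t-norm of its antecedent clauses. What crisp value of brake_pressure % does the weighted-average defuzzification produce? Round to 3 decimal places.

91.900

R1 (z=91.9): dry=0.75 → w = 0.75
R2 (z=63.0): severe=0.11, slow=0.28, icy=0.12; AND[max(0, a+b−1)] → w = 0.00
R3 (z=20.0): dry=0.75, severe=0.11; AND[max(0, a+b−1)] → w = 0.00
Weighted average = (0.75·91.9 + 0.00·63.0 + 0.00·20.0) / (0.75 + 0.00 + 0.00)
  = 68.9250 / 0.7500 = 91.900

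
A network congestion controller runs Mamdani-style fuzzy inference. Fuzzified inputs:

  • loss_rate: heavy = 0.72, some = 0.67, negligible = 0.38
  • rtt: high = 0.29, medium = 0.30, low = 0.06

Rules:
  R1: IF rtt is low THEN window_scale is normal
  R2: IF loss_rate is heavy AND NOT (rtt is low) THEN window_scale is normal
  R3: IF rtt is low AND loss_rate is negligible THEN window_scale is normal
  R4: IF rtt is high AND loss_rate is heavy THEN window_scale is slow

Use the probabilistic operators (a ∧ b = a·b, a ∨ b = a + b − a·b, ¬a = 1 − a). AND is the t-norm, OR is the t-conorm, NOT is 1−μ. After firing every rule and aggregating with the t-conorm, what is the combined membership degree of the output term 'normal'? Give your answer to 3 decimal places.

0.703

R1: low=0.06 → w = 0.0600
R2: heavy=0.72, ¬low=1−0.06=0.94; AND[a·b] → w = 0.6768
R3: low=0.06, negligible=0.38; AND[a·b] → w = 0.0228
R4: high=0.29, heavy=0.72; AND[a·b] → w = 0.2088
Rules with consequent 'normal': {R1, R2, R3} → strengths 0.0600, 0.6768, 0.0228
Aggregate via t-conorm [a + b − a·b]: 0.7031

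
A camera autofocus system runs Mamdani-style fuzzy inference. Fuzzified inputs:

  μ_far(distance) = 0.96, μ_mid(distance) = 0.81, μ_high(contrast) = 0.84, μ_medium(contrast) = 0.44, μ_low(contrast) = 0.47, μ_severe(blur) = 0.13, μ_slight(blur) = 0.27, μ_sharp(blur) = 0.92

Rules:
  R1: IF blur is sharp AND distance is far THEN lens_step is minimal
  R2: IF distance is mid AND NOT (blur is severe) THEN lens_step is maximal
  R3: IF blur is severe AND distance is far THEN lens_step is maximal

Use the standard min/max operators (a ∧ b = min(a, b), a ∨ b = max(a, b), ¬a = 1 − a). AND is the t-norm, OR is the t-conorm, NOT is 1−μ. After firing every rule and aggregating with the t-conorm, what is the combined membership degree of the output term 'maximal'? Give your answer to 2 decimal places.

R1: sharp=0.92, far=0.96; AND[min(a, b)] → w = 0.92
R2: mid=0.81, ¬severe=1−0.13=0.87; AND[min(a, b)] → w = 0.81
R3: severe=0.13, far=0.96; AND[min(a, b)] → w = 0.13
Rules with consequent 'maximal': {R2, R3} → strengths 0.81, 0.13
Aggregate via t-conorm [max(a, b)]: 0.81

0.81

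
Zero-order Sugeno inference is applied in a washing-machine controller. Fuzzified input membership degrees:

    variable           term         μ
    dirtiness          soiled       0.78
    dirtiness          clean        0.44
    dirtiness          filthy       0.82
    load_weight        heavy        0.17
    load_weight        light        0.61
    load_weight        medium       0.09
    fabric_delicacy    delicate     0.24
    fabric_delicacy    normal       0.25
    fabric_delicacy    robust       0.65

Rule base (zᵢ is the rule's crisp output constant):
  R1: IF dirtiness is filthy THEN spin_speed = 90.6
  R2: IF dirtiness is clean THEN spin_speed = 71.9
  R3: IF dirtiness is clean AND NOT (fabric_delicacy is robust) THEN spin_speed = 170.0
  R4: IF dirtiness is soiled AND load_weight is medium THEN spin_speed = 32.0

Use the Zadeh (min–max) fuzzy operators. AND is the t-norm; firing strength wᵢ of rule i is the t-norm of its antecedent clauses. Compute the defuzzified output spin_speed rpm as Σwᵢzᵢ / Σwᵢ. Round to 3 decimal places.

R1 (z=90.6): filthy=0.82 → w = 0.82
R2 (z=71.9): clean=0.44 → w = 0.44
R3 (z=170.0): clean=0.44, ¬robust=1−0.65=0.35; AND[min(a, b)] → w = 0.35
R4 (z=32.0): soiled=0.78, medium=0.09; AND[min(a, b)] → w = 0.09
Weighted average = (0.82·90.6 + 0.44·71.9 + 0.35·170.0 + 0.09·32.0) / (0.82 + 0.44 + 0.35 + 0.09)
  = 168.3080 / 1.7000 = 99.005

99.005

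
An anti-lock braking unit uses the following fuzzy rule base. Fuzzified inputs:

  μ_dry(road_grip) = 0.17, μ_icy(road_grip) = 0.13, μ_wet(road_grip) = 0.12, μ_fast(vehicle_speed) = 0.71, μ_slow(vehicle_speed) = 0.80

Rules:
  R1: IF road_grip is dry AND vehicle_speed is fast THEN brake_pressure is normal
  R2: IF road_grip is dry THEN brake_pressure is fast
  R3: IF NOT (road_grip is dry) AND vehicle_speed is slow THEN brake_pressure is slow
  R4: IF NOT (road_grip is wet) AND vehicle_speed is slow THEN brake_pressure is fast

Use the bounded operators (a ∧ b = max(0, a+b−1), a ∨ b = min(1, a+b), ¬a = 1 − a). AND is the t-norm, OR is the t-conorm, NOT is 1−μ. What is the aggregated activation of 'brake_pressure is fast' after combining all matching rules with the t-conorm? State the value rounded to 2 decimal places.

R1: dry=0.17, fast=0.71; AND[max(0, a+b−1)] → w = 0.00
R2: dry=0.17 → w = 0.17
R3: ¬dry=1−0.17=0.83, slow=0.80; AND[max(0, a+b−1)] → w = 0.63
R4: ¬wet=1−0.12=0.88, slow=0.80; AND[max(0, a+b−1)] → w = 0.68
Rules with consequent 'fast': {R2, R4} → strengths 0.17, 0.68
Aggregate via t-conorm [min(1, a+b)]: 0.85

0.85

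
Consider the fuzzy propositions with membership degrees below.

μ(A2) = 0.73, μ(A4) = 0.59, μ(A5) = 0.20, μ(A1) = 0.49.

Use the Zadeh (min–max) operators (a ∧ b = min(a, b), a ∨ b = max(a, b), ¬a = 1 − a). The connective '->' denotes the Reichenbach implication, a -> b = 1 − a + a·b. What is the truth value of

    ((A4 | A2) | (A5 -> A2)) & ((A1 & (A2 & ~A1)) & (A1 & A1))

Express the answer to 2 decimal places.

0.49

A4 | A2 = max(a, b) on (0.59, 0.73) = 0.73
A5 -> A2  [Reichenbach: 1 − a + a·b] with a=0.20, b=0.73 → 0.95
(A4 | A2) | (A5 -> A2) = max(a, b) on (0.73, 0.95) = 0.95
~A1 = 1 − 0.49 = 0.51
A2 & ~A1 = min(a, b) on (0.73, 0.51) = 0.51
A1 & (A2 & ~A1) = min(a, b) on (0.49, 0.51) = 0.49
A1 & A1 = min(a, b) on (0.49, 0.49) = 0.49
(A1 & (A2 & ~A1)) & (A1 & A1) = min(a, b) on (0.49, 0.49) = 0.49
((A4 | A2) | (A5 -> A2)) & ((A1 & (A2 & ~A1)) & (A1 & A1)) = min(a, b) on (0.95, 0.49) = 0.49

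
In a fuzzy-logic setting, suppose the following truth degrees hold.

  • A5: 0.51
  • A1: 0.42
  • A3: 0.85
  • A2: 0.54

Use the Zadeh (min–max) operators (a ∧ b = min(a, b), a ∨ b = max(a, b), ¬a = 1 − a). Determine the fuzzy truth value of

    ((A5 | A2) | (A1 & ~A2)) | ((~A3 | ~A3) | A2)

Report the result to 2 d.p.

A5 | A2 = max(a, b) on (0.51, 0.54) = 0.54
~A2 = 1 − 0.54 = 0.46
A1 & ~A2 = min(a, b) on (0.42, 0.46) = 0.42
(A5 | A2) | (A1 & ~A2) = max(a, b) on (0.54, 0.42) = 0.54
~A3 = 1 − 0.85 = 0.15
~A3 = 1 − 0.85 = 0.15
~A3 | ~A3 = max(a, b) on (0.15, 0.15) = 0.15
(~A3 | ~A3) | A2 = max(a, b) on (0.15, 0.54) = 0.54
((A5 | A2) | (A1 & ~A2)) | ((~A3 | ~A3) | A2) = max(a, b) on (0.54, 0.54) = 0.54

0.54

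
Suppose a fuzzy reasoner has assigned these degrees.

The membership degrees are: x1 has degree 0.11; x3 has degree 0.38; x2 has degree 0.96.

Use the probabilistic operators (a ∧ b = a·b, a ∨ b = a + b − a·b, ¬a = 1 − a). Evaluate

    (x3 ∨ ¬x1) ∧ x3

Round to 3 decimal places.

0.354

¬x1 = 1 − 0.1100 = 0.8900
x3 ∨ ¬x1 = a + b − a·b on (0.3800, 0.8900) = 0.9318
(x3 ∨ ¬x1) ∧ x3 = a·b on (0.9318, 0.3800) = 0.3541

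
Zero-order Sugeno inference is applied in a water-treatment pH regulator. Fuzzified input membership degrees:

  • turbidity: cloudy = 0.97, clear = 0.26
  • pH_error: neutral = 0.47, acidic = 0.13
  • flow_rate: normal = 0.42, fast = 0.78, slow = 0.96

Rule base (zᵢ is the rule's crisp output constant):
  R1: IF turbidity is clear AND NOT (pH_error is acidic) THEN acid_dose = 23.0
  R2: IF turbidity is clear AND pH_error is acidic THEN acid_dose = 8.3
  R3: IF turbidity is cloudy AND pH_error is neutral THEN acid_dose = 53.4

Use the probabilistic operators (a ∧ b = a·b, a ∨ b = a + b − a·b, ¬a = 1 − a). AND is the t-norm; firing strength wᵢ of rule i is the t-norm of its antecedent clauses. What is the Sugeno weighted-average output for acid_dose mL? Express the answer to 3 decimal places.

R1 (z=23.0): clear=0.26, ¬acidic=1−0.13=0.87; AND[a·b] → w = 0.2262
R2 (z=8.3): clear=0.26, acidic=0.13; AND[a·b] → w = 0.0338
R3 (z=53.4): cloudy=0.97, neutral=0.47; AND[a·b] → w = 0.4559
Weighted average = (0.2262·23.0 + 0.0338·8.3 + 0.4559·53.4) / (0.2262 + 0.0338 + 0.4559)
  = 29.8282 / 0.7159 = 41.665

41.665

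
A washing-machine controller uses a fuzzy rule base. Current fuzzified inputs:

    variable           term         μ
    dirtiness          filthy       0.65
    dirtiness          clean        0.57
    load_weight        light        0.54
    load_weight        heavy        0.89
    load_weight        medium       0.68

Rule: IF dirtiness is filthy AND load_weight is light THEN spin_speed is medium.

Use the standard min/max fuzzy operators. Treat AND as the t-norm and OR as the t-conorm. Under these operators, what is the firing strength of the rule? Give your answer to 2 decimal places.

firing strength: filthy=0.65, light=0.54; AND[min(a, b)] → w = 0.54

0.54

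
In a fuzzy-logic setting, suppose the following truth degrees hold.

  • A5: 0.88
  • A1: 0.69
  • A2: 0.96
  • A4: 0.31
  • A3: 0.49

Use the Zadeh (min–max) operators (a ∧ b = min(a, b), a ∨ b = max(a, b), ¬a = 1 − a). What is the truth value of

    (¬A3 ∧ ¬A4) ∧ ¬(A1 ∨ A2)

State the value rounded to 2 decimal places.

¬A3 = 1 − 0.49 = 0.51
¬A4 = 1 − 0.31 = 0.69
¬A3 ∧ ¬A4 = min(a, b) on (0.51, 0.69) = 0.51
A1 ∨ A2 = max(a, b) on (0.69, 0.96) = 0.96
¬(A1 ∨ A2) = 1 − 0.96 = 0.04
(¬A3 ∧ ¬A4) ∧ ¬(A1 ∨ A2) = min(a, b) on (0.51, 0.04) = 0.04

0.04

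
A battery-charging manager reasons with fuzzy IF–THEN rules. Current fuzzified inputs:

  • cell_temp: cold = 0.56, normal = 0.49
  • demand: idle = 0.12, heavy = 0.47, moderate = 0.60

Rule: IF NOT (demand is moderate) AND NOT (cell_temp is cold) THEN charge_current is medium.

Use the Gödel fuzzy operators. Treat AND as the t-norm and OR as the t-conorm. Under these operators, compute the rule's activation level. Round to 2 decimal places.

firing strength: ¬moderate=1−0.60=0.40, ¬cold=1−0.56=0.44; AND[min(a, b)] → w = 0.40

0.40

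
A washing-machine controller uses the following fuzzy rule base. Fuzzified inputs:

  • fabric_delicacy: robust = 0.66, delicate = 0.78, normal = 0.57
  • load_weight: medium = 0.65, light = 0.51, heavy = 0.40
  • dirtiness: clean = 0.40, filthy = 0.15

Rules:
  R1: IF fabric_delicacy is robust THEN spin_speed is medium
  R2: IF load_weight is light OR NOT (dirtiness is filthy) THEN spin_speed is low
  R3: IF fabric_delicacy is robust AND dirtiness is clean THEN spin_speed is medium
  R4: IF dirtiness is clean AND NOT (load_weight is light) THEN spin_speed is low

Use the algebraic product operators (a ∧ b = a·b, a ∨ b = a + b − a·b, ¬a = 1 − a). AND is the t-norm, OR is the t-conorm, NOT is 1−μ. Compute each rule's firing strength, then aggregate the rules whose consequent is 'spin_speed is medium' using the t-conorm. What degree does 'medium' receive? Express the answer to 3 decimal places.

R1: robust=0.66 → w = 0.6600
R2: light=0.51, ¬filthy=1−0.15=0.85; OR[a + b − a·b] → w = 0.9265
R3: robust=0.66, clean=0.40; AND[a·b] → w = 0.2640
R4: clean=0.40, ¬light=1−0.51=0.49; AND[a·b] → w = 0.1960
Rules with consequent 'medium': {R1, R3} → strengths 0.6600, 0.2640
Aggregate via t-conorm [a + b − a·b]: 0.7498

0.750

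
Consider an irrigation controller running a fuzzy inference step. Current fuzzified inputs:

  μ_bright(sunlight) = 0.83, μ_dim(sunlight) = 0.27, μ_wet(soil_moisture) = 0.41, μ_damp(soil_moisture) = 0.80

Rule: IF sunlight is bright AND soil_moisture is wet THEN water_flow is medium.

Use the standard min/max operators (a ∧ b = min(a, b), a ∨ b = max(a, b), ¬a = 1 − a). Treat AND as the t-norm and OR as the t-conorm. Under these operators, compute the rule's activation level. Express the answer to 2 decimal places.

firing strength: bright=0.83, wet=0.41; AND[min(a, b)] → w = 0.41

0.41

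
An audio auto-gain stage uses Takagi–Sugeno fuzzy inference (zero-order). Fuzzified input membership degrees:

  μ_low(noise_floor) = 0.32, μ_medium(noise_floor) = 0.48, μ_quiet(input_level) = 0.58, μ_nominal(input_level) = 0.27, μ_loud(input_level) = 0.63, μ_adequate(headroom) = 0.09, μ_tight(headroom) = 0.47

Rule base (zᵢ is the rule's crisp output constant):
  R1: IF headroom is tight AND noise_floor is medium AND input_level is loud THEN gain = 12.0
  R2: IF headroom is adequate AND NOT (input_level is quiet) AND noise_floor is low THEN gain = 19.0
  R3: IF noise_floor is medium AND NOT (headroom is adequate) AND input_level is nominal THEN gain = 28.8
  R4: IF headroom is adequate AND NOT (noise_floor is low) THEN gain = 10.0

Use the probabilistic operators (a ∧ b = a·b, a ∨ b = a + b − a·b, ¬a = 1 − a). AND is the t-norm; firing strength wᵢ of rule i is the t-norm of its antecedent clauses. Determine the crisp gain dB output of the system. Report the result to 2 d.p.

R1 (z=12.0): tight=0.47, medium=0.48, loud=0.63; AND[a·b] → w = 0.1421
R2 (z=19.0): adequate=0.09, ¬quiet=1−0.58=0.42, low=0.32; AND[a·b] → w = 0.0121
R3 (z=28.8): medium=0.48, ¬adequate=1−0.09=0.91, nominal=0.27; AND[a·b] → w = 0.1179
R4 (z=10.0): adequate=0.09, ¬low=1−0.32=0.68; AND[a·b] → w = 0.0612
Weighted average = (0.1421·12.0 + 0.0121·19.0 + 0.1179·28.8 + 0.0612·10.0) / (0.1421 + 0.0121 + 0.1179 + 0.0612)
  = 5.9439 / 0.3334 = 17.83

17.83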